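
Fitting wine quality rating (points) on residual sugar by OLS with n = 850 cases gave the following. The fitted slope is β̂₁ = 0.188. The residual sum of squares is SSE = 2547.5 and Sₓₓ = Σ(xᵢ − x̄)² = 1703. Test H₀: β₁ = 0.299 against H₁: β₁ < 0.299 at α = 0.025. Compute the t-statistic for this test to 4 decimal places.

t = -2.6428

MSE = SSE/(n − 2) = 2547.5/848 = 3.00413.
SE(β̂₁) = √(MSE/Sₓₓ) = √(3.00413/1703) = 0.0420002.
t = (0.188 − 0.299) / 0.0420002 = -2.6428.
df = n − 2 = 848.
One-sided p ≈ 0.0042, which is < 0.025, so reject H₀.
There is evidence that the true slope on residual sugar is below 0.299 points per unit.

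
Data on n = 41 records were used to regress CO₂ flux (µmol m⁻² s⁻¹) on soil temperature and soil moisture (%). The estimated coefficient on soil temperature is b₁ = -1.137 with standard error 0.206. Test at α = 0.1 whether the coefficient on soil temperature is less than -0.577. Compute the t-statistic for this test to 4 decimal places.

H₀: β₁ = -0.577 vs H₁: β₁ < -0.577.
t = (b₁ − β₁⁰)/SE = (-1.137 − (-0.577)) / 0.206 = -2.7184.
df = n − k − 1 = 41 − 2 − 1 = 38.
One-sided p ≈ 0.0049, which is < 0.1, so reject H₀.
There is evidence that the true slope on soil temperature is below -0.577 µmol m⁻² s⁻¹ per unit, holding the other predictors fixed.

t = -2.7184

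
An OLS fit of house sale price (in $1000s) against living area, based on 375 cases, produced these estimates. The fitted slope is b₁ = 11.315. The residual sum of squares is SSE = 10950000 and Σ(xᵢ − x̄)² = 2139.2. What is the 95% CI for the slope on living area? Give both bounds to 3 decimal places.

MSE = SSE/(n − 2) = 10950000/373 = 29356.6.
SE(b₁) = √(MSE/Sₓₓ) = √(29356.6/2139.2) = 3.70448.
df = n − 2 = 373.
t* = t_{0.025, 373} = 1.966344.
Margin = t* × SE = 1.966344 × 3.70448 = 7.28428.
CI: 11.315 ± 7.28428 → (4.031, 18.599).
With 95% confidence, each one-unit increase in living area is associated with a change of between 4.031 and 18.599 $1000s in house sale price.

(4.031, 18.599)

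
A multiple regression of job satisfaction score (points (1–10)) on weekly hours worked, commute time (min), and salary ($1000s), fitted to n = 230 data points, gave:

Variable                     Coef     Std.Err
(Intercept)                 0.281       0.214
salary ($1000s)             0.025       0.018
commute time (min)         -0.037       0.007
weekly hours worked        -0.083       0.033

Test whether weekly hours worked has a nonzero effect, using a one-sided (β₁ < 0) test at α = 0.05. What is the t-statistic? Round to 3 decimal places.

Read off: b = -0.083, SE = 0.033 for weekly hours worked.
H₀: β₁ = 0 vs H₁: β₁ < 0.
t = -0.083 / 0.033 = -2.515.
df = n − k − 1 = 230 − 3 − 1 = 226.
One-sided p ≈ 0.0063, which is < 0.05, so reject H₀.
There is evidence that the true slope on weekly hours worked is negative, holding the other predictors fixed.

t = -2.515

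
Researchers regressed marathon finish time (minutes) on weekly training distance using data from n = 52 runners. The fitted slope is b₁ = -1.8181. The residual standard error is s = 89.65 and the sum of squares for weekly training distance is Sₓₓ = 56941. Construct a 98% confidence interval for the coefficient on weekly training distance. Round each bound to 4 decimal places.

SE(b₁) = s/√Sₓₓ = 89.65/√56941 = 0.375697.
df = n − 2 = 50.
t* = t_{0.01, 50} = 2.403272.
Margin = t* × SE = 2.403272 × 0.375697 = 0.902902.
CI: -1.8181 ± 0.902902 → (-2.7210, -0.9152).
With 98% confidence, each one-unit increase in weekly training distance is associated with a change of between -2.7210 and -0.9152 minutes in marathon finish time.

(-2.7210, -0.9152)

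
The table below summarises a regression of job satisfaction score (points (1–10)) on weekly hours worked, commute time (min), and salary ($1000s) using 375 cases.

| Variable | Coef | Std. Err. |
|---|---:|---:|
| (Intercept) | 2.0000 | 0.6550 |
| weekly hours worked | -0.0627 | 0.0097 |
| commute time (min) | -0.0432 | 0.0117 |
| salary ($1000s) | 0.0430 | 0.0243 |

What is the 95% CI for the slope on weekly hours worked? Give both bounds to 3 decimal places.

Read off: b = -0.0627, SE = 0.0097 for weekly hours worked.
df = n − k − 1 = 375 − 3 − 1 = 371.
t* = t_{0.025, 371} = 1.966379.
Margin = t* × SE = 1.966379 × 0.0097 = 0.01907.
CI: -0.0627 ± 0.01907 → (-0.082, -0.044).

(-0.082, -0.044)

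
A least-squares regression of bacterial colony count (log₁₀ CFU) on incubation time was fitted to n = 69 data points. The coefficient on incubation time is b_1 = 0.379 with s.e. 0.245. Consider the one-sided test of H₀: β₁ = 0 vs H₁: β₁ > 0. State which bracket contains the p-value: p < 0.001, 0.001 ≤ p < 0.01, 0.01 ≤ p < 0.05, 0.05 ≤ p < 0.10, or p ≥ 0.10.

0.05 ≤ p < 0.10

t = 0.379 / 0.245 = 1.547.
df = n − 2 = 69 − 2 = 67.
One-sided p = P(T_{67} > t) ≈ 0.0633.
So 0.05 ≤ p < 0.10.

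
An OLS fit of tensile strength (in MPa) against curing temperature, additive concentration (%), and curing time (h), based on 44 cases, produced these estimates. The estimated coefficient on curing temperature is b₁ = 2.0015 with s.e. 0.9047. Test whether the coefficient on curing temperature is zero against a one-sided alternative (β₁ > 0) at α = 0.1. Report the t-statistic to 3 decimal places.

t = 2.212

H₀: β₁ = 0 vs H₁: β₁ > 0.
t = (b₁ − β₁⁰)/SE = 2.0015 / 0.9047 = 2.212.
df = n − k − 1 = 44 − 3 − 1 = 40.
One-sided p ≈ 0.0164, which is < 0.1, so reject H₀.
There is evidence that the true slope on curing temperature is positive, holding the other predictors fixed.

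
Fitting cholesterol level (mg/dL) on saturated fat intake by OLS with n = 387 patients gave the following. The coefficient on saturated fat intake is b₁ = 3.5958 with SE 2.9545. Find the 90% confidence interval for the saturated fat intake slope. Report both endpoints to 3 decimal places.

(-1.276, 8.467)

df = n − 2 = 387 − 2 = 385.
t* = t_{0.05, 385} = 1.648821.
Margin = t* × SE = 1.648821 × 2.9545 = 4.87144.
CI: 3.5958 ± 4.87144 → (-1.276, 8.467).
With 90% confidence, each one-unit increase in saturated fat intake is associated with a change of between -1.276 and 8.467 mg/dL in cholesterol level.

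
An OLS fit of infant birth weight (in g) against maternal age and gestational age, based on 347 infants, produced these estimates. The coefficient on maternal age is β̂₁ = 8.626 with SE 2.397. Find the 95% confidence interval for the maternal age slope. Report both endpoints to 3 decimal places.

df = n − k − 1 = 347 − 2 − 1 = 344.
t* = t_{0.025, 344} = 1.966884.
Margin = t* × SE = 1.966884 × 2.397 = 4.71462.
CI: 8.626 ± 4.71462 → (3.911, 13.341).
With 95% confidence, each one-unit increase in maternal age is associated with a change of between 3.911 and 13.341 g in infant birth weight, holding the other predictors fixed.

(3.911, 13.341)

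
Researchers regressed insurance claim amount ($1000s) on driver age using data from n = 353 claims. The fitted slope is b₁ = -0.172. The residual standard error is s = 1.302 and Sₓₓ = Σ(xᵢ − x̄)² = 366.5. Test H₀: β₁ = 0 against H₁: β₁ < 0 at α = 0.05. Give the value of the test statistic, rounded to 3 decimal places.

SE(b₁) = s/√Sₓₓ = 1.302/√366.5 = 0.0680102.
t = -0.172 / 0.0680102 = -2.529.
df = n − 2 = 351.
One-sided p ≈ 0.0059, which is < 0.05, so reject H₀.
There is evidence that the true slope on driver age is negative.

t = -2.529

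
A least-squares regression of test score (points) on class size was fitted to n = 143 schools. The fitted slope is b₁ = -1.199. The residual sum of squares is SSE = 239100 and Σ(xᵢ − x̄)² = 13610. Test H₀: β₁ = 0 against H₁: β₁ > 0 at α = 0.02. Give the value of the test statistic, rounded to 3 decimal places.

MSE = SSE/(n − 2) = 239100/141 = 1695.74.
SE(b₁) = √(MSE/Sₓₓ) = √(1695.74/13610) = 0.352981.
t = -1.199 / 0.352981 = -3.397.
df = n − 2 = 141.
One-sided p ≈ 0.9996, which is ≥ 0.02, so fail to reject H₀.
The data do not give significant evidence that the true slope on class size is positive.

t = -3.397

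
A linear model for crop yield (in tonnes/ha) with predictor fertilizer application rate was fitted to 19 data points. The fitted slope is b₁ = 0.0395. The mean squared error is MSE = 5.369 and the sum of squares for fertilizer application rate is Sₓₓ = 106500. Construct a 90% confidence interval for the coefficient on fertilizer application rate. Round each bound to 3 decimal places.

(0.027, 0.052)

SE(b₁) = √(MSE/Sₓₓ) = √(5.369/106500) = 0.00710022.
df = n − 2 = 17.
t* = t_{0.05, 17} = 1.739607.
Margin = t* × SE = 1.739607 × 0.00710022 = 0.01235.
CI: 0.0395 ± 0.01235 → (0.027, 0.052).
With 90% confidence, each one-unit increase in fertilizer application rate is associated with a change of between 0.027 and 0.052 tonnes/ha in crop yield.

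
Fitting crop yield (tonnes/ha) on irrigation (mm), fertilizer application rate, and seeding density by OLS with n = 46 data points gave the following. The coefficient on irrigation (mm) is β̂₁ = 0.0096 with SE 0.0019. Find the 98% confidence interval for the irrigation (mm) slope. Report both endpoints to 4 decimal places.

(0.0050, 0.0142)

df = n − k − 1 = 46 − 3 − 1 = 42.
t* = t_{0.01, 42} = 2.41847.
Margin = t* × SE = 2.41847 × 0.0019 = 0.004595.
CI: 0.0096 ± 0.004595 → (0.0050, 0.0142).
With 98% confidence, each one-unit increase in irrigation (mm) is associated with a change of between 0.0050 and 0.0142 tonnes/ha in crop yield, holding the other predictors fixed.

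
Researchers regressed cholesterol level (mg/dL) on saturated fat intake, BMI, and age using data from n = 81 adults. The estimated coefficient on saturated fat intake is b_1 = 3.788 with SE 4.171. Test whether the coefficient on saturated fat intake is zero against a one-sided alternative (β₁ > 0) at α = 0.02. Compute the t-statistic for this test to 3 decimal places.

H₀: β₁ = 0 vs H₁: β₁ > 0.
t = (b_1 − β₁⁰)/SE = 3.788 / 4.171 = 0.908.
df = n − k − 1 = 81 − 3 − 1 = 77.
One-sided p ≈ 0.1833, which is ≥ 0.02, so fail to reject H₀.
The data do not give significant evidence that the true slope on saturated fat intake is positive, holding the other predictors fixed.

t = 0.908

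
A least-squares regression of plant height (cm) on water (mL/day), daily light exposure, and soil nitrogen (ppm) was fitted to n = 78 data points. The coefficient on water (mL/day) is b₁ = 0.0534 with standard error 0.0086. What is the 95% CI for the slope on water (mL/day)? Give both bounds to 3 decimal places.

(0.036, 0.071)

df = n − k − 1 = 78 − 3 − 1 = 74.
t* = t_{0.025, 74} = 1.992543.
Margin = t* × SE = 1.992543 × 0.0086 = 0.01714.
CI: 0.0534 ± 0.01714 → (0.036, 0.071).
With 95% confidence, each one-unit increase in water (mL/day) is associated with a change of between 0.036 and 0.071 cm in plant height, holding the other predictors fixed.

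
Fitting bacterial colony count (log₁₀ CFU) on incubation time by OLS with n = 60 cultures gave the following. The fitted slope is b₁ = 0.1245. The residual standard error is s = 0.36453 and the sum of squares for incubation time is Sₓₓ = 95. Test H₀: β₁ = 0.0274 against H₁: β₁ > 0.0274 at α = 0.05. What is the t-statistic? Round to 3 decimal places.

SE(b₁) = s/√Sₓₓ = 0.36453/√95 = 0.0374.
t = (0.1245 − 0.0274) / 0.0374 = 2.596.
df = n − 2 = 58.
One-sided p ≈ 0.0060, which is < 0.05, so reject H₀.
There is evidence that the true slope on incubation time exceeds 0.0274 log₁₀ CFU per unit.

t = 2.596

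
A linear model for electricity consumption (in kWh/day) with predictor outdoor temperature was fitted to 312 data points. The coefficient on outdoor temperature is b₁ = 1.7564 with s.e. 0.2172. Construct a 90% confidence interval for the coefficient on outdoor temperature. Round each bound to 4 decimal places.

(1.3981, 2.1147)

df = n − 2 = 312 − 2 = 310.
t* = t_{0.05, 310} = 1.649784.
Margin = t* × SE = 1.649784 × 0.2172 = 0.358333.
CI: 1.7564 ± 0.358333 → (1.3981, 2.1147).
With 90% confidence, each one-unit increase in outdoor temperature is associated with a change of between 1.3981 and 2.1147 kWh/day in electricity consumption.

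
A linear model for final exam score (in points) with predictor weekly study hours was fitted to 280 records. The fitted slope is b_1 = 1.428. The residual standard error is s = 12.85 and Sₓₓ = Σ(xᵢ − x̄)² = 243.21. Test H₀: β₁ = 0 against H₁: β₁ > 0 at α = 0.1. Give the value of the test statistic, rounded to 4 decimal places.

t = 1.7331

SE(b_1) = s/√Sₓₓ = 12.85/√243.21 = 0.823972.
t = 1.428 / 0.823972 = 1.7331.
df = n − 2 = 278.
One-sided p ≈ 0.0421, which is < 0.1, so reject H₀.
There is evidence that the true slope on weekly study hours is positive.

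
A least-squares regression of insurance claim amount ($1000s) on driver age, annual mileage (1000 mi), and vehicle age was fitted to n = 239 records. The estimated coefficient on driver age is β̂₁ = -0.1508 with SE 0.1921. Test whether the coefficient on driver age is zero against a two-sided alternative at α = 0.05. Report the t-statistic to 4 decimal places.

H₀: β₁ = 0 vs H₁: β₁ ≠ 0.
t = (β̂₁ − β₁⁰)/SE = -0.1508 / 0.1921 = -0.7850.
df = n − k − 1 = 239 − 3 − 1 = 235.
Two-sided p ≈ 0.4332, which is ≥ 0.05, so fail to reject H₀.
The data do not give significant evidence of an association between driver age and insurance claim amount, after adjusting for the other predictors.

t = -0.7850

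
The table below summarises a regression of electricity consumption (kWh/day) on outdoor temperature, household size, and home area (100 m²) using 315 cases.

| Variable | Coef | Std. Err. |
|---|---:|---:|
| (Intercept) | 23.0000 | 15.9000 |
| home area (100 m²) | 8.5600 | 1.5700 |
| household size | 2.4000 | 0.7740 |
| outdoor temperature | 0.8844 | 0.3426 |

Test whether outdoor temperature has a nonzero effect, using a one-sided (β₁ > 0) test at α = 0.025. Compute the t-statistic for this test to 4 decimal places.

Read off: b = 0.8844, SE = 0.3426 for outdoor temperature.
H₀: β₁ = 0 vs H₁: β₁ > 0.
t = 0.8844 / 0.3426 = 2.5814.
df = n − k − 1 = 315 − 3 − 1 = 311.
One-sided p ≈ 0.0051, which is < 0.025, so reject H₀.
There is evidence that the true slope on outdoor temperature is positive, holding the other predictors fixed.

t = 2.5814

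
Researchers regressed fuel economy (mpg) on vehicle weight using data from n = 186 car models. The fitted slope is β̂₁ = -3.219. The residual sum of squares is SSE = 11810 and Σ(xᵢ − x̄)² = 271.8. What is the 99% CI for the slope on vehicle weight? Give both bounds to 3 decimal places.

(-4.484, -1.954)

MSE = SSE/(n − 2) = 11810/184 = 64.1848.
SE(β̂₁) = √(MSE/Sₓₓ) = √(64.1848/271.8) = 0.48595.
df = n − 2 = 184.
t* = t_{0.005, 184} = 2.602813.
Margin = t* × SE = 2.602813 × 0.48595 = 1.26484.
CI: -3.219 ± 1.26484 → (-4.484, -1.954).
With 99% confidence, each one-unit increase in vehicle weight is associated with a change of between -4.484 and -1.954 mpg in fuel economy.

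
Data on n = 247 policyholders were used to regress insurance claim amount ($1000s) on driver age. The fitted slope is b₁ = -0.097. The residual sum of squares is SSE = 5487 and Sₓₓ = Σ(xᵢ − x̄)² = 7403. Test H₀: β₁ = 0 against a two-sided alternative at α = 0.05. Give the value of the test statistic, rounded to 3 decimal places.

t = -1.764

MSE = SSE/(n − 2) = 5487/245 = 22.3959.
SE(b₁) = √(MSE/Sₓₓ) = √(22.3959/7403) = 0.0550023.
t = -0.097 / 0.0550023 = -1.764.
df = n − 2 = 245.
Two-sided p ≈ 0.0791, which is ≥ 0.05, so fail to reject H₀.
The data do not give significant evidence of an association between driver age and insurance claim amount.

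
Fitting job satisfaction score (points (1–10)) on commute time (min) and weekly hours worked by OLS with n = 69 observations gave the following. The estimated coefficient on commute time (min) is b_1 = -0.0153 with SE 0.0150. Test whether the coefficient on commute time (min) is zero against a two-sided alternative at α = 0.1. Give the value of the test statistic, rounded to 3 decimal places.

H₀: β₁ = 0 vs H₁: β₁ ≠ 0.
t = (b_1 − β₁⁰)/SE = -0.0153 / 0.0150 = -1.020.
df = n − k − 1 = 69 − 2 − 1 = 66.
Two-sided p ≈ 0.3115, which is ≥ 0.1, so fail to reject H₀.
The data do not give significant evidence of an association between commute time (min) and job satisfaction score, after adjusting for the other predictors.

t = -1.020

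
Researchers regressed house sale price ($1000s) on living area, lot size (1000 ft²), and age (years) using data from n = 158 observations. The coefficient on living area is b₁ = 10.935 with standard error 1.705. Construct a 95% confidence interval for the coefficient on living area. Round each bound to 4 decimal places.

df = n − k − 1 = 158 − 3 − 1 = 154.
t* = t_{0.025, 154} = 1.975488.
Margin = t* × SE = 1.975488 × 1.705 = 3.368207.
CI: 10.935 ± 3.368207 → (7.5668, 14.3032).
With 95% confidence, each one-unit increase in living area is associated with a change of between 7.5668 and 14.3032 $1000s in house sale price, holding the other predictors fixed.

(7.5668, 14.3032)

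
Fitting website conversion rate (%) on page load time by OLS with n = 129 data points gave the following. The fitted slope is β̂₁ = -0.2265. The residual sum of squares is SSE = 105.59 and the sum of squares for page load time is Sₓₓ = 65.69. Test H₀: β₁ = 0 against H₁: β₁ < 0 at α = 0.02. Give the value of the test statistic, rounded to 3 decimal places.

MSE = SSE/(n − 2) = 105.59/127 = 0.831417.
SE(β̂₁) = √(MSE/Sₓₓ) = √(0.831417/65.69) = 0.112502.
t = -0.2265 / 0.112502 = -2.013.
df = n − 2 = 127.
One-sided p ≈ 0.0231, which is ≥ 0.02, so fail to reject H₀.
The data do not give significant evidence that the true slope on page load time is negative.

t = -2.013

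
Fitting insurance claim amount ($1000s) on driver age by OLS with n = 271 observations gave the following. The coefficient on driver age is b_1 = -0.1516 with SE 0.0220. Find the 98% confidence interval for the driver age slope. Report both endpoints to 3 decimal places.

(-0.203, -0.100)

df = n − 2 = 271 − 2 = 269.
t* = t_{0.01, 269} = 2.34029.
Margin = t* × SE = 2.34029 × 0.0220 = 0.05149.
CI: -0.1516 ± 0.05149 → (-0.203, -0.100).
With 98% confidence, each one-unit increase in driver age is associated with a change of between -0.203 and -0.100 $1000s in insurance claim amount.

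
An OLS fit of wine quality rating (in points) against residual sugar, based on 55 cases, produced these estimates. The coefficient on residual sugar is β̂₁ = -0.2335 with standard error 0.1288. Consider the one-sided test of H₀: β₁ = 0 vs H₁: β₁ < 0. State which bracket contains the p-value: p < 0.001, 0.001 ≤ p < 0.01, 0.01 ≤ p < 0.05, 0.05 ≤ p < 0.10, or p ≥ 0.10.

0.01 ≤ p < 0.05

t = -0.2335 / 0.1288 = -1.813.
df = n − 2 = 55 − 2 = 53.
One-sided p = P(T_{53} < t) ≈ 0.0378.
So 0.01 ≤ p < 0.05.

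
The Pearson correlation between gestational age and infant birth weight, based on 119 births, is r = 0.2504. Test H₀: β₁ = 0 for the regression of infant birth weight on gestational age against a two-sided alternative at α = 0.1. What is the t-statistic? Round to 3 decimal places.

t = r·√(n − 2)/√(1 − r²) = 0.2504·√117/√0.9373 = 2.798.
df = n − 2 = 117.
Two-sided p ≈ 0.0060, which is < 0.1, so reject H₀.
There is evidence of a linear association between gestational age and infant birth weight.

t = 2.798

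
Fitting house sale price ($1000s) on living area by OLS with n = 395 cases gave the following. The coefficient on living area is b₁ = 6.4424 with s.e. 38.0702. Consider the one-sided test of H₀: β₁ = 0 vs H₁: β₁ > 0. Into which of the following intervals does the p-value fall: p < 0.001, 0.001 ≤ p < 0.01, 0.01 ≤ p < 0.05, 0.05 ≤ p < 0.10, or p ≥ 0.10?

p ≥ 0.10

t = 6.4424 / 38.0702 = 0.169.
df = n − 2 = 395 − 2 = 393.
One-sided p = P(T_{393} > t) ≈ 0.4329.
So p ≥ 0.10.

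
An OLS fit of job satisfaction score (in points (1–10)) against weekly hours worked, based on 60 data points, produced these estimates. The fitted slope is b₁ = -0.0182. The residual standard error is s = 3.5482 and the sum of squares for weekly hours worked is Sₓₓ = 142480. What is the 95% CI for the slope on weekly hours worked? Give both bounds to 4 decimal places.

(-0.0370, 0.0006)

SE(b₁) = s/√Sₓₓ = 3.5482/√142480 = 0.00940007.
df = n − 2 = 58.
t* = t_{0.025, 58} = 2.001717.
Margin = t* × SE = 2.001717 × 0.00940007 = 0.018816.
CI: -0.0182 ± 0.018816 → (-0.0370, 0.0006).
With 95% confidence, each one-unit increase in weekly hours worked is associated with a change of between -0.0370 and 0.0006 points (1–10) in job satisfaction score.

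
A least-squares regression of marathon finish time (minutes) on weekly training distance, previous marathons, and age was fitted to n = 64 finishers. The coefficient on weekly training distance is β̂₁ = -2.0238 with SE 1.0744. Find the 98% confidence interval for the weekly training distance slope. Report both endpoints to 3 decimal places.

df = n − k − 1 = 64 − 3 − 1 = 60.
t* = t_{0.01, 60} = 2.390119.
Margin = t* × SE = 2.390119 × 1.0744 = 2.56794.
CI: -2.0238 ± 2.56794 → (-4.592, 0.544).
With 98% confidence, each one-unit increase in weekly training distance is associated with a change of between -4.592 and 0.544 minutes in marathon finish time, holding the other predictors fixed.

(-4.592, 0.544)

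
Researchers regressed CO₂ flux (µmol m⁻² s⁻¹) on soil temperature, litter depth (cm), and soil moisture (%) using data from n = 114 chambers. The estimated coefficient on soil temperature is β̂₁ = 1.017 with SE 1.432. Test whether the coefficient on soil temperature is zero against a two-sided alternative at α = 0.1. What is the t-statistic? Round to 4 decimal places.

t = 0.7102

H₀: β₁ = 0 vs H₁: β₁ ≠ 0.
t = (β̂₁ − β₁⁰)/SE = 1.017 / 1.432 = 0.7102.
df = n − k − 1 = 114 − 3 − 1 = 110.
Two-sided p ≈ 0.4791, which is ≥ 0.1, so fail to reject H₀.
The data do not give significant evidence of an association between soil temperature and CO₂ flux, after adjusting for the other predictors.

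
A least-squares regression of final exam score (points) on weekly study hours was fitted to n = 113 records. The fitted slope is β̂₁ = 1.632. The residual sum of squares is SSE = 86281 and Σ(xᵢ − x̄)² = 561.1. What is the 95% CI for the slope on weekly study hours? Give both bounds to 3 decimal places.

MSE = SSE/(n − 2) = 86281/111 = 777.306.
SE(β̂₁) = √(MSE/Sₓₓ) = √(777.306/561.1) = 1.177.
df = n − 2 = 111.
t* = t_{0.025, 111} = 1.981567.
Margin = t* × SE = 1.981567 × 1.177 = 2.33230.
CI: 1.632 ± 2.33230 → (-0.700, 3.964).
With 95% confidence, each one-unit increase in weekly study hours is associated with a change of between -0.700 and 3.964 points in final exam score.

(-0.700, 3.964)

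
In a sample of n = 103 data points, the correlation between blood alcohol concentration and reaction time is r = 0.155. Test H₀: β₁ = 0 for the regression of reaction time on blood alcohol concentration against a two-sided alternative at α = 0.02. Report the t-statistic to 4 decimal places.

t = 1.5768

t = r·√(n − 2)/√(1 − r²) = 0.155·√101/√0.975975 = 1.5768.
df = n − 2 = 101.
Two-sided p ≈ 0.1180, which is ≥ 0.02, so fail to reject H₀.
The data do not give significant evidence of a linear association between blood alcohol concentration and reaction time.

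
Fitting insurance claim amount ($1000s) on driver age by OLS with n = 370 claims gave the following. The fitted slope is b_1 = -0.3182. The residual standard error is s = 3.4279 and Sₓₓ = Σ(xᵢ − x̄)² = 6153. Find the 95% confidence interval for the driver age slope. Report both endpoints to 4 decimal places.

SE(b_1) = s/√Sₓₓ = 3.4279/√6153 = 0.0437003.
df = n − 2 = 368.
t* = t_{0.025, 368} = 1.966431.
Margin = t* × SE = 1.966431 × 0.0437003 = 0.085934.
CI: -0.3182 ± 0.085934 → (-0.4041, -0.2323).
With 95% confidence, each one-unit increase in driver age is associated with a change of between -0.4041 and -0.2323 $1000s in insurance claim amount.

(-0.4041, -0.2323)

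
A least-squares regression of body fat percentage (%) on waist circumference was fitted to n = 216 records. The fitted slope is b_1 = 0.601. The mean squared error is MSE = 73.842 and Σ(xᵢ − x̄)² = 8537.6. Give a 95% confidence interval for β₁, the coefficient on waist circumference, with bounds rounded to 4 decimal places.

SE(b_1) = √(MSE/Sₓₓ) = √(73.842/8537.6) = 0.0930002.
df = n − 2 = 214.
t* = t_{0.025, 214} = 1.971111.
Margin = t* × SE = 1.971111 × 0.0930002 = 0.183314.
CI: 0.601 ± 0.183314 → (0.4177, 0.7843).
With 95% confidence, each one-unit increase in waist circumference is associated with a change of between 0.4177 and 0.7843 % in body fat percentage.

(0.4177, 0.7843)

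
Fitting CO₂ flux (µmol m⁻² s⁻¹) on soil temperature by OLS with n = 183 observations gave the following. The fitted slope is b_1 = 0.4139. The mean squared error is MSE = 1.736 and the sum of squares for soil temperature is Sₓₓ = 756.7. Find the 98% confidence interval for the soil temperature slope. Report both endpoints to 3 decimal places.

SE(b_1) = √(MSE/Sₓₓ) = √(1.736/756.7) = 0.0478975.
df = n − 2 = 181.
t* = t_{0.01, 181} = 2.347126.
Margin = t* × SE = 2.347126 × 0.0478975 = 0.11242.
CI: 0.4139 ± 0.11242 → (0.301, 0.526).
With 98% confidence, each one-unit increase in soil temperature is associated with a change of between 0.301 and 0.526 µmol m⁻² s⁻¹ in CO₂ flux.

(0.301, 0.526)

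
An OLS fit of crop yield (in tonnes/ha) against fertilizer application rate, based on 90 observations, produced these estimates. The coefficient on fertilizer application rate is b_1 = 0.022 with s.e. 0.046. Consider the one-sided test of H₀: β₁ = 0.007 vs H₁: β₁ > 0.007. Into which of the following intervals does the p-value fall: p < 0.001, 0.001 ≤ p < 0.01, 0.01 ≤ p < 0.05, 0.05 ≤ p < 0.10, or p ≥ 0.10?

p ≥ 0.10

t = (0.022 − 0.007) / 0.046 = 0.326.
df = n − 2 = 90 − 2 = 88.
One-sided p = P(T_{88} > t) ≈ 0.3726.
So p ≥ 0.10.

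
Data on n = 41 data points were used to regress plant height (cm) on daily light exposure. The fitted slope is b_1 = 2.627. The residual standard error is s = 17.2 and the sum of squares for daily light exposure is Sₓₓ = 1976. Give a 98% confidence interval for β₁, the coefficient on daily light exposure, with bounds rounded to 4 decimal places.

(1.6884, 3.5656)

SE(b_1) = s/√Sₓₓ = 17.2/√1976 = 0.386932.
df = n − 2 = 39.
t* = t_{0.01, 39} = 2.425841.
Margin = t* × SE = 2.425841 × 0.386932 = 0.938636.
CI: 2.627 ± 0.938636 → (1.6884, 3.5656).
With 98% confidence, each one-unit increase in daily light exposure is associated with a change of between 1.6884 and 3.5656 cm in plant height.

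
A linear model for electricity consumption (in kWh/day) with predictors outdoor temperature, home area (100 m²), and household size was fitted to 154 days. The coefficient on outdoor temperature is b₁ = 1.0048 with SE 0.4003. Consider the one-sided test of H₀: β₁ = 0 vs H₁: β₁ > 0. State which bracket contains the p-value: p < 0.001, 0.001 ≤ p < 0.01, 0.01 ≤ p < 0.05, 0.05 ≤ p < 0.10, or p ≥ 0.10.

0.001 ≤ p < 0.01

t = 1.0048 / 0.4003 = 2.510.
df = n − k − 1 = 154 − 3 − 1 = 150.
One-sided p = P(T_{150} > t) ≈ 0.0066.
So 0.001 ≤ p < 0.01.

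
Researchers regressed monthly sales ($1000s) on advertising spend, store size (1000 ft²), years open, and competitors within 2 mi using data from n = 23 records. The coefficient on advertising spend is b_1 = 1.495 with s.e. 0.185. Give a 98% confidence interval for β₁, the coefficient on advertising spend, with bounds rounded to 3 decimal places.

(1.023, 1.967)

df = n − k − 1 = 23 − 4 − 1 = 18.
t* = t_{0.01, 18} = 2.55238.
Margin = t* × SE = 2.55238 × 0.185 = 0.47219.
CI: 1.495 ± 0.47219 → (1.023, 1.967).
With 98% confidence, each one-unit increase in advertising spend is associated with a change of between 1.023 and 1.967 $1000s in monthly sales, holding the other predictors fixed.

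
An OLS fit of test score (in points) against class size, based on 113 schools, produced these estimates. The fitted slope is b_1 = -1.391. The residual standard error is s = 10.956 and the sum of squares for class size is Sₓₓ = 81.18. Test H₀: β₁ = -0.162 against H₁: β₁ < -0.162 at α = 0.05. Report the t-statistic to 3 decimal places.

t = -1.011

SE(b_1) = s/√Sₓₓ = 10.956/√81.18 = 1.21598.
t = (-1.391 − (-0.162)) / 1.21598 = -1.011.
df = n − 2 = 111.
One-sided p ≈ 0.1572, which is ≥ 0.05, so fail to reject H₀.
The data do not give significant evidence that the true slope on class size is below -0.162 points per unit.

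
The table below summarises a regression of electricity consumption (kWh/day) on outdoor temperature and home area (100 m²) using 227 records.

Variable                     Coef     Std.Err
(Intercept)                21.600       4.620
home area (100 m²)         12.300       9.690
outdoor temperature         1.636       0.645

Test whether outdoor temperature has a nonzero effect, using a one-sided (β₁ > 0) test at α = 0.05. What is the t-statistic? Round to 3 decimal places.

Read off: b = 1.636, SE = 0.645 for outdoor temperature.
H₀: β₁ = 0 vs H₁: β₁ > 0.
t = 1.636 / 0.645 = 2.536.
df = n − k − 1 = 227 − 2 − 1 = 224.
One-sided p ≈ 0.0059, which is < 0.05, so reject H₀.
There is evidence that the true slope on outdoor temperature is positive, holding the other predictors fixed.

t = 2.536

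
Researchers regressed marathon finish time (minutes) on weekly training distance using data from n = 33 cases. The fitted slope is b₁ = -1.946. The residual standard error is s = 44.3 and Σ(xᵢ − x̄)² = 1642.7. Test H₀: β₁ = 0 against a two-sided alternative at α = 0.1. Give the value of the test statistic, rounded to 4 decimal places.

t = -1.7804

SE(b₁) = s/√Sₓₓ = 44.3/√1642.7 = 1.09301.
t = -1.946 / 1.09301 = -1.7804.
df = n − 2 = 31.
Two-sided p ≈ 0.0848, which is < 0.1, so reject H₀.
There is evidence that weekly training distance is associated with marathon finish time.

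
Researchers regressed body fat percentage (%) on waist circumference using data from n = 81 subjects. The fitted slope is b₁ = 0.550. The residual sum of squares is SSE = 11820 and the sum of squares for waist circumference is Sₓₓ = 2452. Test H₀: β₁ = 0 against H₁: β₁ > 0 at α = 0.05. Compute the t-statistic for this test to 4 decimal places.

MSE = SSE/(n − 2) = 11820/79 = 149.62.
SE(b₁) = √(MSE/Sₓₓ) = √(149.62/2452) = 0.247022.
t = 0.550 / 0.247022 = 2.2265.
df = n − 2 = 79.
One-sided p ≈ 0.0144, which is < 0.05, so reject H₀.
There is evidence that the true slope on waist circumference is positive.

t = 2.2265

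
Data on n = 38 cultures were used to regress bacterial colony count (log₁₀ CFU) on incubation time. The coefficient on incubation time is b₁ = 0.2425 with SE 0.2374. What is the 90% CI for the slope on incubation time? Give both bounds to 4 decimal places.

(-0.1583, 0.6433)

df = n − 2 = 38 − 2 = 36.
t* = t_{0.05, 36} = 1.688298.
Margin = t* × SE = 1.688298 × 0.2374 = 0.400802.
CI: 0.2425 ± 0.400802 → (-0.1583, 0.6433).
With 90% confidence, each one-unit increase in incubation time is associated with a change of between -0.1583 and 0.6433 log₁₀ CFU in bacterial colony count.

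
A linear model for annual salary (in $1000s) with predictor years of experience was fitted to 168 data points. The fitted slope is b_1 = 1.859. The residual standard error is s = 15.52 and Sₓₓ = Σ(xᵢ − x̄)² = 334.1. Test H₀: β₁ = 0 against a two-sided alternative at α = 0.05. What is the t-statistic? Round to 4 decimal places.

SE(b_1) = s/√Sₓₓ = 15.52/√334.1 = 0.84909.
t = 1.859 / 0.84909 = 2.1894.
df = n − 2 = 166.
Two-sided p ≈ 0.0300, which is < 0.05, so reject H₀.
There is evidence that years of experience is associated with annual salary.

t = 2.1894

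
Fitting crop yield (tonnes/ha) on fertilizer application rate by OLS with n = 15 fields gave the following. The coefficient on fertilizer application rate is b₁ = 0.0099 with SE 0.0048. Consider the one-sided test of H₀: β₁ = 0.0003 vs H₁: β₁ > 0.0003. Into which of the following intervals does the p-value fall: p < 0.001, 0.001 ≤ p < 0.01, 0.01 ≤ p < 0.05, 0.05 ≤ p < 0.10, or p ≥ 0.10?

0.01 ≤ p < 0.05

t = (0.0099 − 0.0003) / 0.0048 = 2.000.
df = n − 2 = 15 − 2 = 13.
One-sided p = P(T_{13} > t) ≈ 0.0334.
So 0.01 ≤ p < 0.05.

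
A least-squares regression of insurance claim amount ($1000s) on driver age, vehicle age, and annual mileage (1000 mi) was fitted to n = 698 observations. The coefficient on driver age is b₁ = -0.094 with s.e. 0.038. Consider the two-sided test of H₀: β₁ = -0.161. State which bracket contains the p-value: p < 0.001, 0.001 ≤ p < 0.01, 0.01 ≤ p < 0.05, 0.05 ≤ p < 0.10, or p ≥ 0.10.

0.05 ≤ p < 0.10

t = (-0.094 − (-0.161)) / 0.038 = 1.763.
df = n − k − 1 = 698 − 3 − 1 = 694.
Two-sided p = 2·P(T_{694} > |t|) ≈ 0.0783.
So 0.05 ≤ p < 0.10.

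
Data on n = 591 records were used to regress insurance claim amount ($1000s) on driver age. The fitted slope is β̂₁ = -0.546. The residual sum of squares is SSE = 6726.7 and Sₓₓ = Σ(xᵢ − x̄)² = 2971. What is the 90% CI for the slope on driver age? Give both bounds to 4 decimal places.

(-0.6481, -0.4439)

MSE = SSE/(n − 2) = 6726.7/589 = 11.4205.
SE(β̂₁) = √(MSE/Sₓₓ) = √(11.4205/2971) = 0.0620001.
df = n − 2 = 589.
t* = t_{0.05, 589} = 1.647445.
Margin = t* × SE = 1.647445 × 0.0620001 = 0.102142.
CI: -0.546 ± 0.102142 → (-0.6481, -0.4439).
With 90% confidence, each one-unit increase in driver age is associated with a change of between -0.6481 and -0.4439 $1000s in insurance claim amount.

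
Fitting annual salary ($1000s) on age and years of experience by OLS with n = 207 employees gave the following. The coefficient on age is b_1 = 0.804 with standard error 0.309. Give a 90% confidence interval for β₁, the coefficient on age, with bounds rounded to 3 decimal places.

(0.293, 1.315)

df = n − k − 1 = 207 − 2 − 1 = 204.
t* = t_{0.05, 204} = 1.652357.
Margin = t* × SE = 1.652357 × 0.309 = 0.51058.
CI: 0.804 ± 0.51058 → (0.293, 1.315).
With 90% confidence, each one-unit increase in age is associated with a change of between 0.293 and 1.315 $1000s in annual salary, holding the other predictors fixed.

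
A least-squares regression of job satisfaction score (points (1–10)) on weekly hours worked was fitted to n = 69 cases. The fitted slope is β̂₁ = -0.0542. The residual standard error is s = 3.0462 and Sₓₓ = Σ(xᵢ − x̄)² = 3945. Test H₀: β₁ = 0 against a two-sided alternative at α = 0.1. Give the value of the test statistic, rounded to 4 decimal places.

SE(β̂₁) = s/√Sₓₓ = 3.0462/√3945 = 0.0484992.
t = -0.0542 / 0.0484992 = -1.1175.
df = n − 2 = 67.
Two-sided p ≈ 0.2678, which is ≥ 0.1, so fail to reject H₀.
The data do not give significant evidence of an association between weekly hours worked and job satisfaction score.

t = -1.1175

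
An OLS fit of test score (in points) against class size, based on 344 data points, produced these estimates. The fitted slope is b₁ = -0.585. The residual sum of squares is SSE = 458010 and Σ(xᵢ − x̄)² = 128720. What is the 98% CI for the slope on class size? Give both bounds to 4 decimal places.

(-0.8234, -0.3466)

MSE = SSE/(n − 2) = 458010/342 = 1339.21.
SE(b₁) = √(MSE/Sₓₓ) = √(1339.21/128720) = 0.102.
df = n − 2 = 342.
t* = t_{0.01, 342} = 2.337301.
Margin = t* × SE = 2.337301 × 0.102 = 0.238405.
CI: -0.585 ± 0.238405 → (-0.8234, -0.3466).
With 98% confidence, each one-unit increase in class size is associated with a change of between -0.8234 and -0.3466 points in test score.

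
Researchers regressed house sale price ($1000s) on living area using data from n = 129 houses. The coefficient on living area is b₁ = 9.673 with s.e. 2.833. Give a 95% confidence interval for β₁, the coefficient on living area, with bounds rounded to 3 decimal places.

(4.067, 15.279)

df = n − 2 = 129 − 2 = 127.
t* = t_{0.025, 127} = 1.97882.
Margin = t* × SE = 1.97882 × 2.833 = 5.60600.
CI: 9.673 ± 5.60600 → (4.067, 15.279).
With 95% confidence, each one-unit increase in living area is associated with a change of between 4.067 and 15.279 $1000s in house sale price.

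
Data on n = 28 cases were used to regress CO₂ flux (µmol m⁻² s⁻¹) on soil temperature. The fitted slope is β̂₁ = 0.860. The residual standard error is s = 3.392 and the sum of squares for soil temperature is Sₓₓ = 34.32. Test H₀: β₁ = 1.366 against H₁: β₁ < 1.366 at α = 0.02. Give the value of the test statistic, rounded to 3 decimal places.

t = -0.874

SE(β̂₁) = s/√Sₓₓ = 3.392/√34.32 = 0.579005.
t = (0.860 − 1.366) / 0.579005 = -0.874.
df = n − 2 = 26.
One-sided p ≈ 0.1951, which is ≥ 0.02, so fail to reject H₀.
The data do not give significant evidence that the true slope on soil temperature is below 1.366 µmol m⁻² s⁻¹ per unit.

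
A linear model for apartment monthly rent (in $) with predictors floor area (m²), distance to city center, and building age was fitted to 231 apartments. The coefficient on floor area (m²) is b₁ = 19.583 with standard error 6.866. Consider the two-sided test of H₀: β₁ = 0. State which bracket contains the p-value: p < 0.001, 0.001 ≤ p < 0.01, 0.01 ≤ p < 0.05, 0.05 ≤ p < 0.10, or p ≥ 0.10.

t = 19.583 / 6.866 = 2.852.
df = n − k − 1 = 231 − 3 − 1 = 227.
Two-sided p = 2·P(T_{227} > |t|) ≈ 0.0047.
So 0.001 ≤ p < 0.01.

0.001 ≤ p < 0.01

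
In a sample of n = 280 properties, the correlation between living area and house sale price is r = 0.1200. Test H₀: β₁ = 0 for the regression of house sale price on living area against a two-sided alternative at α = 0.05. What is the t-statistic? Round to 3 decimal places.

t = 2.015

t = r·√(n − 2)/√(1 − r²) = 0.1200·√278/√0.9856 = 2.015.
df = n − 2 = 278.
Two-sided p ≈ 0.0448, which is < 0.05, so reject H₀.
There is evidence of a linear association between living area and house sale price.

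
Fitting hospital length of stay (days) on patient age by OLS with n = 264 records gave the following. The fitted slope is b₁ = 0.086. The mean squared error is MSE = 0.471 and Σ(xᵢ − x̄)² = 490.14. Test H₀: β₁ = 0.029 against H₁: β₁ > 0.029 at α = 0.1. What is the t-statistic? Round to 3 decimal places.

SE(b₁) = √(MSE/Sₓₓ) = √(0.471/490.14) = 0.0309992.
t = (0.086 − 0.029) / 0.0309992 = 1.839.
df = n − 2 = 262.
One-sided p ≈ 0.0335, which is < 0.1, so reject H₀.
There is evidence that the true slope on patient age exceeds 0.029 days per unit.

t = 1.839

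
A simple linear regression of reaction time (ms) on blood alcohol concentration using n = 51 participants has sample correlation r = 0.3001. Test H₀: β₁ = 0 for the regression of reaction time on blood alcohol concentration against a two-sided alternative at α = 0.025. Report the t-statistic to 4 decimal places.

t = r·√(n − 2)/√(1 − r²) = 0.3001·√49/√0.90994 = 2.2022.
df = n − 2 = 49.
Two-sided p ≈ 0.0324, which is ≥ 0.025, so fail to reject H₀.
The data do not give significant evidence of a linear association between blood alcohol concentration and reaction time.

t = 2.2022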